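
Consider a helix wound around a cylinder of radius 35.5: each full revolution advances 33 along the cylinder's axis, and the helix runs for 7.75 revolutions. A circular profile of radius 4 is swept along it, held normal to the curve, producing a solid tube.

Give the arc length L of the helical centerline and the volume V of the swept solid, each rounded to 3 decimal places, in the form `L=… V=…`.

L=1747.478 V=87837.807

2πR = 2π·35.5 = 223.053078
per-turn = √(223.053078² + 33²) = √(49752.6758 + 1089) = √50841.6758 = 225.480988
L = 7.75 × 225.480988 = 1747.477654
V = π·4² × L = 50.265482 × 1747.477654 = 87837.807371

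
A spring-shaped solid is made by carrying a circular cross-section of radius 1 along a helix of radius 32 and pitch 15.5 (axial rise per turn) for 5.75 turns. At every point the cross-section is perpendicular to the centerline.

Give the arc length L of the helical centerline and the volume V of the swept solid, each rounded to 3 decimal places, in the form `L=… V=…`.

L=1159.536 V=3642.791

2πR = 2π·32 = 201.061930
per-turn = √(201.061930² + 15.5²) = √(40425.8996 + 240.25) = √40666.1496 = 201.658498
L = 5.75 × 201.658498 = 1159.536361
V = π·1² × L = 3.141593 × 1159.536361 = 3642.790913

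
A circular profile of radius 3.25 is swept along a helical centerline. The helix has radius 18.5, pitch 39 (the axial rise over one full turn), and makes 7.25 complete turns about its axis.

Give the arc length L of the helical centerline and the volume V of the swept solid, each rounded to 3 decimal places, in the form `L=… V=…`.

L=888.901 V=29496.470

2πR = 2π·18.5 = 116.238928
per-turn = √(116.238928² + 39²) = √(13511.4884 + 1521) = √15032.4884 = 122.607049
L = 7.25 × 122.607049 = 888.901104
V = π·3.25² × L = 33.183072 × 888.901104 = 29496.469696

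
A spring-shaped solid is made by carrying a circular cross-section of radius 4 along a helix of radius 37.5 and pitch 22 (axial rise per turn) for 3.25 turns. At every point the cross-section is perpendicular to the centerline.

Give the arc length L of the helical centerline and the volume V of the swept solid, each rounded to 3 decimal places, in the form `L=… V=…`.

L=769.094 V=38658.880

2πR = 2π·37.5 = 235.619449
per-turn = √(235.619449² + 22²) = √(55516.5248 + 484) = √56000.5248 = 236.644300
L = 3.25 × 236.644300 = 769.093975
V = π·4² × L = 50.265482 × 769.093975 = 38658.879720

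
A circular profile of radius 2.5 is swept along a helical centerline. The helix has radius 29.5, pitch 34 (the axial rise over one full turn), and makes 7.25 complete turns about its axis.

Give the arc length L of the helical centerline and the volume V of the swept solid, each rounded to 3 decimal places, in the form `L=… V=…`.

L=1366.237 V=26826.007

2πR = 2π·29.5 = 185.353967
per-turn = √(185.353967² + 34²) = √(34356.0929 + 1156) = √35512.0929 = 188.446525
L = 7.25 × 188.446525 = 1366.237309
V = π·2.5² × L = 19.634954 × 1366.237309 = 26826.006829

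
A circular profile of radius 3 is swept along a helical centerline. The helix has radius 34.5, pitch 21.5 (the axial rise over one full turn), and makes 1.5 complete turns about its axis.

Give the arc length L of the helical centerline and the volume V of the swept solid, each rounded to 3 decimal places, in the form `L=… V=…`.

2πR = 2π·34.5 = 216.769893
per-turn = √(216.769893² + 21.5²) = √(46989.1866 + 462.25) = √47451.4366 = 217.833506
L = 1.5 × 217.833506 = 326.750260
V = π·3² × L = 28.274334 × 326.750260 = 9238.645940

L=326.750 V=9238.646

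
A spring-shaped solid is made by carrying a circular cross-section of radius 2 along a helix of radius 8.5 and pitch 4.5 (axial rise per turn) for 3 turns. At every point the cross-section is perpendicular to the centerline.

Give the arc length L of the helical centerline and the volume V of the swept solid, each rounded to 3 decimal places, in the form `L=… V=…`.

L=160.789 V=2020.534

2πR = 2π·8.5 = 53.407075
per-turn = √(53.407075² + 4.5²) = √(2852.3157 + 20.25) = √2872.5657 = 53.596321
L = 3 × 53.596321 = 160.788964
V = π·2² × L = 12.566371 × 160.788964 = 2020.533716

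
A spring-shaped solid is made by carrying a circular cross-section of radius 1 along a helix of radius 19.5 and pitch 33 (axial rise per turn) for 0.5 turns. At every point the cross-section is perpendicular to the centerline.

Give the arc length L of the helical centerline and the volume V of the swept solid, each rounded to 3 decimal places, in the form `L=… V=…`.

L=63.444 V=199.316

2πR = 2π·19.5 = 122.522113
per-turn = √(122.522113² + 33²) = √(15011.6683 + 1089) = √16100.6683 = 126.888409
L = 0.5 × 126.888409 = 63.444204
V = π·1² × L = 3.141593 × 63.444204 = 199.315846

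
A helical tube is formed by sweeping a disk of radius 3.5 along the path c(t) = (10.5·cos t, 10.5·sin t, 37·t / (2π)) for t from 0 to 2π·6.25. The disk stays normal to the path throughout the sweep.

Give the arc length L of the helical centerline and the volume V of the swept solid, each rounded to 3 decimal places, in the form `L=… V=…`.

2πR = 2π·10.5 = 65.973446
per-turn = √(65.973446² + 37²) = √(4352.4955 + 1369) = √5721.4955 = 75.640568
L = 6.25 × 75.640568 = 472.753551
V = π·3.5² × L = 38.484510 × 472.753551 = 18193.688747

L=472.754 V=18193.689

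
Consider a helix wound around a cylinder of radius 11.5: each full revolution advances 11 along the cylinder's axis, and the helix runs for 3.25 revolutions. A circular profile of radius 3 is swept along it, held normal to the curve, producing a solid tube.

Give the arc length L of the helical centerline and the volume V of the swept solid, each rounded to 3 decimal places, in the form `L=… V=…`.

2πR = 2π·11.5 = 72.256631
per-turn = √(72.256631² + 11²) = √(5221.0207 + 121) = √5342.0207 = 73.089129
L = 3.25 × 73.089129 = 237.539668
V = π·3² × L = 28.274334 × 237.539668 = 6716.275887

L=237.540 V=6716.276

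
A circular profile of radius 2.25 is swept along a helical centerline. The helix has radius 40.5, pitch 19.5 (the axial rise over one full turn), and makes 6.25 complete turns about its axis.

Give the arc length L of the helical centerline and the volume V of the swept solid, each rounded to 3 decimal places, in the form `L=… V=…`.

L=1595.094 V=25368.875

2πR = 2π·40.5 = 254.469005
per-turn = √(254.469005² + 19.5²) = √(64754.4745 + 380.25) = √65134.7245 = 255.215055
L = 6.25 × 255.215055 = 1595.094096
V = π·2.25² × L = 15.904313 × 1595.094096 = 25368.875461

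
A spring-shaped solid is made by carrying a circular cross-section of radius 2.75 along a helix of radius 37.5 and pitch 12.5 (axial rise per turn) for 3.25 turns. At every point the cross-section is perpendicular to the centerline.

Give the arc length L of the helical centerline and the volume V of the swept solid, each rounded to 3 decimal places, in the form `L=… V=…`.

L=766.840 V=18218.812

2πR = 2π·37.5 = 235.619449
per-turn = √(235.619449² + 12.5²) = √(55516.5248 + 156.25) = √55672.7748 = 235.950789
L = 3.25 × 235.950789 = 766.840064
V = π·2.75² × L = 23.758294 × 766.840064 = 18218.812025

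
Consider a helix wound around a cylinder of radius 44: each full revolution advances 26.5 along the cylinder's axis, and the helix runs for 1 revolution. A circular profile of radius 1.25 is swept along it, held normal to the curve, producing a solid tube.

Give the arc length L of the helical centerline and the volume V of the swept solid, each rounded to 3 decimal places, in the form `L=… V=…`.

L=277.727 V=1363.291

2πR = 2π·44 = 276.460154
per-turn = √(276.460154² + 26.5²) = √(76430.2165 + 702.25) = √77132.4665 = 277.727324
L = 1 × 277.727324 = 277.727324
V = π·1.25² × L = 4.908739 × 277.727324 = 1363.290814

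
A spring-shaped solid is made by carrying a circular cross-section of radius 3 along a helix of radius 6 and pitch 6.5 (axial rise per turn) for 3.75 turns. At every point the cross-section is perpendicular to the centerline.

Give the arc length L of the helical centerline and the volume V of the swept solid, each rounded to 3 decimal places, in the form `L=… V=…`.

2πR = 2π·6 = 37.699112
per-turn = √(37.699112² + 6.5²) = √(1421.2230 + 42.25) = √1463.4730 = 38.255366
L = 3.75 × 38.255366 = 143.457623
V = π·3² × L = 28.274334 × 143.457623 = 4056.168725

L=143.458 V=4056.169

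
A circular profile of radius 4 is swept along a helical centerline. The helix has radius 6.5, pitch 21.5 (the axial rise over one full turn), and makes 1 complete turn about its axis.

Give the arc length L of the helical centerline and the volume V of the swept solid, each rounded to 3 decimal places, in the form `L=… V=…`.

2πR = 2π·6.5 = 40.840704
per-turn = √(40.840704² + 21.5²) = √(1667.9631 + 462.25) = √2130.2131 = 46.154232
L = 1 × 46.154232 = 46.154232
V = π·4² × L = 50.265482 × 46.154232 = 2319.964746

L=46.154 V=2319.965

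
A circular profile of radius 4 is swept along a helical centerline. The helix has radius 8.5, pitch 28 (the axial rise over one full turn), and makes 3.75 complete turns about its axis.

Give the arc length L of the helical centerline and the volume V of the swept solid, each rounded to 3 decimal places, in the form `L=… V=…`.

L=226.132 V=11366.635

2πR = 2π·8.5 = 53.407075
per-turn = √(53.407075² + 28²) = √(2852.3157 + 784) = √3636.3157 = 60.301871
L = 3.75 × 60.301871 = 226.132017
V = π·4² × L = 50.265482 × 226.132017 = 11366.634936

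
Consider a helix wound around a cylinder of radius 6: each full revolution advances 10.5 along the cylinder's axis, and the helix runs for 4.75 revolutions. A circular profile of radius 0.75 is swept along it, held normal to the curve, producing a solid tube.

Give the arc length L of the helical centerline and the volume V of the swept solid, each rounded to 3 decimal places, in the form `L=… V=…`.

2πR = 2π·6 = 37.699112
per-turn = √(37.699112² + 10.5²) = √(1421.2230 + 110.25) = √1531.4730 = 39.134039
L = 4.75 × 39.134039 = 185.886687
V = π·0.75² × L = 1.767146 × 185.886687 = 328.488890

L=185.887 V=328.489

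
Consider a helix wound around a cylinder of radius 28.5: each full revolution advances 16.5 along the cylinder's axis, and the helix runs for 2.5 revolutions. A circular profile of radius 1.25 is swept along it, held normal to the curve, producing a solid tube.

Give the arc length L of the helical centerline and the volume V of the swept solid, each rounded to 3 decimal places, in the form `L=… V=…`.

L=449.573 V=2206.838

2πR = 2π·28.5 = 179.070781
per-turn = √(179.070781² + 16.5²) = √(32066.3447 + 272.25) = √32338.5947 = 179.829349
L = 2.5 × 179.829349 = 449.573372
V = π·1.25² × L = 4.908739 × 449.573372 = 2206.838130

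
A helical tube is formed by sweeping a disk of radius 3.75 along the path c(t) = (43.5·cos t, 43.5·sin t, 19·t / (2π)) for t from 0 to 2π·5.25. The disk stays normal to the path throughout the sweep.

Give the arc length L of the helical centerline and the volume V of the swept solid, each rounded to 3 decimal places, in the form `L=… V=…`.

L=1438.385 V=63545.919

2πR = 2π·43.5 = 273.318561
per-turn = √(273.318561² + 19²) = √(74703.0357 + 361) = √75064.0357 = 273.978166
L = 5.25 × 273.978166 = 1438.385374
V = π·3.75² × L = 44.178647 × 1438.385374 = 63545.919246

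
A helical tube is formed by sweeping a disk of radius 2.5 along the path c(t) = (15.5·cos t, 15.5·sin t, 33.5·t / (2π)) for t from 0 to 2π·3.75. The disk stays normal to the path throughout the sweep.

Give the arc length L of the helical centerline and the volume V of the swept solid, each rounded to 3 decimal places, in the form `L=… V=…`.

L=386.212 V=7583.265

2πR = 2π·15.5 = 97.389372
per-turn = √(97.389372² + 33.5²) = √(9484.6898 + 1122.25) = √10606.9398 = 102.989999
L = 3.75 × 102.989999 = 386.212495
V = π·2.5² × L = 19.634954 × 386.212495 = 7583.264608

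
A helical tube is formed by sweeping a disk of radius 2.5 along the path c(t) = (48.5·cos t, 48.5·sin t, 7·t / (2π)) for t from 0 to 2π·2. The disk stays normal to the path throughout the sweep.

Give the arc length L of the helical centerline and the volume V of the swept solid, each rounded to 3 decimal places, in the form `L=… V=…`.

L=609.630 V=11970.052

2πR = 2π·48.5 = 304.734487
per-turn = √(304.734487² + 7²) = √(92863.1078 + 49) = √92912.1078 = 304.814875
L = 2 × 304.814875 = 609.629749
V = π·2.5² × L = 19.634954 × 609.629749 = 11970.052136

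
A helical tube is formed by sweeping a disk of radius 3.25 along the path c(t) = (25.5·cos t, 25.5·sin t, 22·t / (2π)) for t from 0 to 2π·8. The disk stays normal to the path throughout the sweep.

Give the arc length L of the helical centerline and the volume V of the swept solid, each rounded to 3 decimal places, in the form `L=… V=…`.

2πR = 2π·25.5 = 160.221225
per-turn = √(160.221225² + 22²) = √(25670.8410 + 484) = √26154.8410 = 161.724584
L = 8 × 161.724584 = 1293.796671
V = π·3.25² × L = 33.183072 × 1293.796671 = 42932.148624

L=1293.797 V=42932.149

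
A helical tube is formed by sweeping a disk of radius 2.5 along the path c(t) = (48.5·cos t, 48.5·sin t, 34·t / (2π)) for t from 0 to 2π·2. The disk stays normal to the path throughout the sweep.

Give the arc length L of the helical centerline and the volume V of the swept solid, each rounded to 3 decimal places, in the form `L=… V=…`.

2πR = 2π·48.5 = 304.734487
per-turn = √(304.734487² + 34²) = √(92863.1078 + 1156) = √94019.1078 = 306.625354
L = 2 × 306.625354 = 613.250708
V = π·2.5² × L = 19.634954 × 613.250708 = 12041.149500

L=613.251 V=12041.150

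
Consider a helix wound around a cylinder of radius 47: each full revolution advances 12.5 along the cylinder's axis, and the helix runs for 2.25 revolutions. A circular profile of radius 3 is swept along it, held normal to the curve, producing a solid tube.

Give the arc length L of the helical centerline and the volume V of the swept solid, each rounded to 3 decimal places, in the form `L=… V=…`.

2πR = 2π·47 = 295.309709
per-turn = √(295.309709² + 12.5²) = √(87207.8245 + 156.25) = √87364.0745 = 295.574144
L = 2.25 × 295.574144 = 665.041824
V = π·3² × L = 28.274334 × 665.041824 = 18803.614565

L=665.042 V=18803.615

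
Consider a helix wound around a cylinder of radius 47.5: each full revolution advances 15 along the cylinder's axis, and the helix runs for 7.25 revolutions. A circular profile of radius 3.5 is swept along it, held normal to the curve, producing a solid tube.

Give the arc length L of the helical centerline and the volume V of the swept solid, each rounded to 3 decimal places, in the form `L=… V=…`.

L=2166.503 V=83376.809

2πR = 2π·47.5 = 298.451302
per-turn = √(298.451302² + 15²) = √(89073.1797 + 225) = √89298.1797 = 298.828010
L = 7.25 × 298.828010 = 2166.503074
V = π·3.5² × L = 38.484510 × 2166.503074 = 83376.809247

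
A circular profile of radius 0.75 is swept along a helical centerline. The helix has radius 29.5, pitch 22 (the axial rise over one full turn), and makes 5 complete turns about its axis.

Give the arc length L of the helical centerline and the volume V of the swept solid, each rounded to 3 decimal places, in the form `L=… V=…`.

2πR = 2π·29.5 = 185.353967
per-turn = √(185.353967² + 22²) = √(34356.0929 + 484) = √34840.0929 = 186.655010
L = 5 × 186.655010 = 933.275052
V = π·0.75² × L = 1.767146 × 933.275052 = 1649.233152

L=933.275 V=1649.233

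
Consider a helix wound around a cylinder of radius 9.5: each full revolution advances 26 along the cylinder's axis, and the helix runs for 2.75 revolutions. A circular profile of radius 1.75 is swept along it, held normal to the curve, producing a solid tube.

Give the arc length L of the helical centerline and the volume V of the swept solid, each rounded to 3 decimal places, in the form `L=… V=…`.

L=179.044 V=1722.609

2πR = 2π·9.5 = 59.690260
per-turn = √(59.690260² + 26²) = √(3562.9272 + 676) = √4238.9272 = 65.107044
L = 2.75 × 65.107044 = 179.044371
V = π·1.75² × L = 9.621128 × 179.044371 = 1722.608724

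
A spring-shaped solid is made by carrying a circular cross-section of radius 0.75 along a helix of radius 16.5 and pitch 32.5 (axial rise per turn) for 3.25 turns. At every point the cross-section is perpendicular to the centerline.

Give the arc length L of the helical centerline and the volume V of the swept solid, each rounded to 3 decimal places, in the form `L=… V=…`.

L=353.104 V=623.986

2πR = 2π·16.5 = 103.672558
per-turn = √(103.672558² + 32.5²) = √(10747.9992 + 1056.25) = √11804.2492 = 108.647362
L = 3.25 × 108.647362 = 353.103925
V = π·0.75² × L = 1.767146 × 353.103925 = 623.986143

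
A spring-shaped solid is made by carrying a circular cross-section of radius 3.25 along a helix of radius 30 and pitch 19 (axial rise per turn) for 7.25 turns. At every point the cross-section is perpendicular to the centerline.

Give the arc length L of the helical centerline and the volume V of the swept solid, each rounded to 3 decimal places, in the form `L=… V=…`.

L=1373.518 V=45577.538

2πR = 2π·30 = 188.495559
per-turn = √(188.495559² + 19²) = √(35530.5758 + 361) = √35891.5758 = 189.450721
L = 7.25 × 189.450721 = 1373.517730
V = π·3.25² × L = 33.183072 × 1373.517730 = 45577.538290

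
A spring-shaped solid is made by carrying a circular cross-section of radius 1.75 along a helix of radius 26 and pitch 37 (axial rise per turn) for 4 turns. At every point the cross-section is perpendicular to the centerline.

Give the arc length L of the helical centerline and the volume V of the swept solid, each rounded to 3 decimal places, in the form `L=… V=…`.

2πR = 2π·26 = 163.362818
per-turn = √(163.362818² + 37²) = √(26687.4103 + 1369) = √28056.4103 = 167.500479
L = 4 × 167.500479 = 670.001914
V = π·1.75² × L = 9.621128 × 670.001914 = 6446.173841

L=670.002 V=6446.174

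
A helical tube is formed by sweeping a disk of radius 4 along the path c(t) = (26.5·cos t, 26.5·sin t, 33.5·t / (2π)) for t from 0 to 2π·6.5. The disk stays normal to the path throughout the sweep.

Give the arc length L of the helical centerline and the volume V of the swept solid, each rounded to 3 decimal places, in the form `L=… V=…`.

2πR = 2π·26.5 = 166.504411
per-turn = √(166.504411² + 33.5²) = √(27723.7188 + 1122.25) = √28845.9688 = 169.841010
L = 6.5 × 169.841010 = 1103.966567
V = π·4² × L = 50.265482 × 1103.966567 = 55491.412088

L=1103.967 V=55491.412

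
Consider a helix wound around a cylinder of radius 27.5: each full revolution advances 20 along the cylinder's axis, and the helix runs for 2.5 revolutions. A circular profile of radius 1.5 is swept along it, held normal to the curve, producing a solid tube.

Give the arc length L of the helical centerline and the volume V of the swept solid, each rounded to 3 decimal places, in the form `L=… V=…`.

L=434.853 V=3073.795

2πR = 2π·27.5 = 172.787596
per-turn = √(172.787596² + 20²) = √(29855.5533 + 400) = √30255.5533 = 173.941235
L = 2.5 × 173.941235 = 434.853088
V = π·1.5² × L = 7.068583 × 434.853088 = 3073.795350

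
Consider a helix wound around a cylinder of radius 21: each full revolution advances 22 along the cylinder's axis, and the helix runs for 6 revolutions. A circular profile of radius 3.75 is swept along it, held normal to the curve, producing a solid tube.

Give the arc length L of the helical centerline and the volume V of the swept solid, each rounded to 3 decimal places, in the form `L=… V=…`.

L=802.610 V=35458.239

2πR = 2π·21 = 131.946891
per-turn = √(131.946891² + 22²) = √(17409.9822 + 484) = √17893.9822 = 133.768390
L = 6 × 133.768390 = 802.610340
V = π·3.75² × L = 44.178647 × 802.610340 = 35458.238642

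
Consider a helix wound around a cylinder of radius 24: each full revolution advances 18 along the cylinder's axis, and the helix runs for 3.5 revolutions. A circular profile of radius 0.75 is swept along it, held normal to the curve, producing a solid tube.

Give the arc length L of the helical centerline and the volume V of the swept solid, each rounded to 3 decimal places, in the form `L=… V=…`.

L=531.534 V=939.299

2πR = 2π·24 = 150.796447
per-turn = √(150.796447² + 18²) = √(22739.5685 + 324) = √23063.5685 = 151.866944
L = 3.5 × 151.866944 = 531.534302
V = π·0.75² × L = 1.767146 × 531.534302 = 939.298646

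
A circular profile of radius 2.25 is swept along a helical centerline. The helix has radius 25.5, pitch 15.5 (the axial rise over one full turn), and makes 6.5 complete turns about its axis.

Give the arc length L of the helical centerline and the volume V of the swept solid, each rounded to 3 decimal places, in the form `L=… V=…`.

2πR = 2π·25.5 = 160.221225
per-turn = √(160.221225² + 15.5²) = √(25670.8410 + 240.25) = √25911.0910 = 160.969224
L = 6.5 × 160.969224 = 1046.299955
V = π·2.25² × L = 15.904313 × 1046.299955 = 16640.681783

L=1046.300 V=16640.682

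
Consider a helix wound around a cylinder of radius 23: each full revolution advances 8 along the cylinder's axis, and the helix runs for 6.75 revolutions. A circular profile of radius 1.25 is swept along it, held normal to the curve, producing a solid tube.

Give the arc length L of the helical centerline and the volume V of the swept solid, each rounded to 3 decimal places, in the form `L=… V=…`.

L=976.958 V=4795.632

2πR = 2π·23 = 144.513262
per-turn = √(144.513262² + 8²) = √(20884.0829 + 64) = √20948.0829 = 144.734526
L = 6.75 × 144.734526 = 976.958048
V = π·1.25² × L = 4.908739 × 976.958048 = 4795.631604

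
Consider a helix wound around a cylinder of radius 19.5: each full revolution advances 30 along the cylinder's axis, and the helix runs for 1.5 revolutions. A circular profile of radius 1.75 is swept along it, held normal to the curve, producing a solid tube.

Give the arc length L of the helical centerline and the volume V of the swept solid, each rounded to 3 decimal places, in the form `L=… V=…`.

L=189.212 V=1820.435

2πR = 2π·19.5 = 122.522113
per-turn = √(122.522113² + 30²) = √(15011.6683 + 900) = √15911.6683 = 126.141461
L = 1.5 × 126.141461 = 189.212192
V = π·1.75² × L = 9.621128 × 189.212192 = 1820.434626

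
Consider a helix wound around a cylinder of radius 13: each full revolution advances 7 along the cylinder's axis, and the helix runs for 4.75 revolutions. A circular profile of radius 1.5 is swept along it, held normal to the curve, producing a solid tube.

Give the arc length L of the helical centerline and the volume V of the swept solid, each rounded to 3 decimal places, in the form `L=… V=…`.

2πR = 2π·13 = 81.681409
per-turn = √(81.681409² + 7²) = √(6671.8526 + 49) = √6720.8526 = 81.980806
L = 4.75 × 81.980806 = 389.408829
V = π·1.5² × L = 7.068583 × 389.408829 = 2752.568813

L=389.409 V=2752.569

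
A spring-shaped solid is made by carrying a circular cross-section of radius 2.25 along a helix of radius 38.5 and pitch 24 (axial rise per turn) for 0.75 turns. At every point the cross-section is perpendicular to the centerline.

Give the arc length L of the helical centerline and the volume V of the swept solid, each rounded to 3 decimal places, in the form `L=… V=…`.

2πR = 2π·38.5 = 241.902634
per-turn = √(241.902634² + 24²) = √(58516.8845 + 576) = √59092.8845 = 243.090281
L = 0.75 × 243.090281 = 182.317710
V = π·2.25² × L = 15.904313 × 182.317710 = 2899.637897

L=182.318 V=2899.638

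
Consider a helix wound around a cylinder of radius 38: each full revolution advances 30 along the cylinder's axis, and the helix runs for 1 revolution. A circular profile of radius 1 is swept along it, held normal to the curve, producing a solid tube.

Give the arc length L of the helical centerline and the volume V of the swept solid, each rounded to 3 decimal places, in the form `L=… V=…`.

2πR = 2π·38 = 238.761042
per-turn = √(238.761042² + 30²) = √(57006.8350 + 900) = √57906.8350 = 240.638391
L = 1 × 240.638391 = 240.638391
V = π·1² × L = 3.141593 × 240.638391 = 755.987800

L=240.638 V=755.988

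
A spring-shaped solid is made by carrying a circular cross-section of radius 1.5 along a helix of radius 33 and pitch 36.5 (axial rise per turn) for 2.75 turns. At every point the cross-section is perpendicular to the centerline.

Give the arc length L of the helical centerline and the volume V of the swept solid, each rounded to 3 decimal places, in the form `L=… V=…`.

2πR = 2π·33 = 207.345115
per-turn = √(207.345115² + 36.5²) = √(42991.9968 + 1332.25) = √44324.2468 = 210.533244
L = 2.75 × 210.533244 = 578.966421
V = π·1.5² × L = 7.068583 × 578.966421 = 4092.472471

L=578.966 V=4092.472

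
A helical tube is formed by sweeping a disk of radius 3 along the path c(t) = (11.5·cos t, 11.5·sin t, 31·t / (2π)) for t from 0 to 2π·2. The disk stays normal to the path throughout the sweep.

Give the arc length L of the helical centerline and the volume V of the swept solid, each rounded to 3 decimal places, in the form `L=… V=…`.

L=157.252 V=4446.186

2πR = 2π·11.5 = 72.256631
per-turn = √(72.256631² + 31²) = √(5221.0207 + 961) = √6182.0207 = 78.625827
L = 2 × 78.625827 = 157.251655
V = π·3² × L = 28.274334 × 157.251655 = 4446.185789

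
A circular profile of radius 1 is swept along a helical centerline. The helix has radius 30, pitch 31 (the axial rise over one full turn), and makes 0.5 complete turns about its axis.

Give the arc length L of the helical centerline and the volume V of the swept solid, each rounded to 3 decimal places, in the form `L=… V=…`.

L=95.514 V=300.066

2πR = 2π·30 = 188.495559
per-turn = √(188.495559² + 31²) = √(35530.5758 + 961) = √36491.5758 = 191.027683
L = 0.5 × 191.027683 = 95.513842
V = π·1² × L = 3.141593 × 95.513842 = 300.065583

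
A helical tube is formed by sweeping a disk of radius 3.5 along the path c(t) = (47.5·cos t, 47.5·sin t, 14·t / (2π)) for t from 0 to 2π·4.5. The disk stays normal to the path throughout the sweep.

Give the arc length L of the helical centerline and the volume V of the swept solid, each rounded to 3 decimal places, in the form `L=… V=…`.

2πR = 2π·47.5 = 298.451302
per-turn = √(298.451302² + 14²) = √(89073.1797 + 196) = √89269.1797 = 298.779483
L = 4.5 × 298.779483 = 1344.507675
V = π·3.5² × L = 38.484510 × 1344.507675 = 51742.719089

L=1344.508 V=51742.719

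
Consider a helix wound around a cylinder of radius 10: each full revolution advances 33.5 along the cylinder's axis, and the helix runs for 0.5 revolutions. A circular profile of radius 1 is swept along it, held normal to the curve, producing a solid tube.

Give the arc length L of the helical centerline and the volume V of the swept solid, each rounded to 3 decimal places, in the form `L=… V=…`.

L=35.602 V=111.848

2πR = 2π·10 = 62.831853
per-turn = √(62.831853² + 33.5²) = √(3947.8418 + 1122.25) = √5070.0918 = 71.204577
L = 0.5 × 71.204577 = 35.602288
V = π·1² × L = 3.141593 × 35.602288 = 111.847888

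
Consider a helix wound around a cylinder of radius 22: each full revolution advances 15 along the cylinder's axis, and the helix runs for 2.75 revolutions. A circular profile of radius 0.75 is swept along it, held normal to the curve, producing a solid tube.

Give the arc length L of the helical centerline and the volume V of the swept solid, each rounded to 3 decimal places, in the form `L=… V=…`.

2πR = 2π·22 = 138.230077
per-turn = √(138.230077² + 15²) = √(19107.5541 + 225) = √19332.5541 = 139.041555
L = 2.75 × 139.041555 = 382.364277
V = π·0.75² × L = 1.767146 × 382.364277 = 675.693453

L=382.364 V=675.693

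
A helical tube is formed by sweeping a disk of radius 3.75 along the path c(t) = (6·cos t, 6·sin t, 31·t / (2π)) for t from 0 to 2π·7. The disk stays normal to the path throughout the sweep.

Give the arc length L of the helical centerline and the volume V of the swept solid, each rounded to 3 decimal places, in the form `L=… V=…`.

L=341.656 V=15093.907

2πR = 2π·6 = 37.699112
per-turn = √(37.699112² + 31²) = √(1421.2230 + 961) = √2382.2230 = 48.808022
L = 7 × 48.808022 = 341.656156
V = π·3.75² × L = 44.178647 × 341.656156 = 15093.906588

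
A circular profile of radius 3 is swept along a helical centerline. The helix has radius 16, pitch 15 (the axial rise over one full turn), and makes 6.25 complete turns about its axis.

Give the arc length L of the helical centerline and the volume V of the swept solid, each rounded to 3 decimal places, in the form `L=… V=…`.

L=635.274 V=17961.953

2πR = 2π·16 = 100.530965
per-turn = √(100.530965² + 15²) = √(10106.4749 + 225) = √10331.4749 = 101.643863
L = 6.25 × 101.643863 = 635.274144
V = π·3² × L = 28.274334 × 635.274144 = 17961.953266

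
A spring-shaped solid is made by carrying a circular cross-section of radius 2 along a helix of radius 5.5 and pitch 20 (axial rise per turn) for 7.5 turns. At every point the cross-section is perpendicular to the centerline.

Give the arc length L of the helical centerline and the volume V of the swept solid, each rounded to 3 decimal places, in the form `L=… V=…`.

L=299.458 V=3763.098

2πR = 2π·5.5 = 34.557519
per-turn = √(34.557519² + 20²) = √(1194.2221 + 400) = √1594.2221 = 39.927711
L = 7.5 × 39.927711 = 299.457835
V = π·2² × L = 12.566371 × 299.457835 = 3763.098138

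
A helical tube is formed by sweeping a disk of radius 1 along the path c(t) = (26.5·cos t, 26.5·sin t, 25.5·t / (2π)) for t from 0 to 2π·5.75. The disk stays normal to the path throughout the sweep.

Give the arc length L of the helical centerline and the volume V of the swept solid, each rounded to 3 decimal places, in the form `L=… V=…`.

L=968.563 V=3042.830

2πR = 2π·26.5 = 166.504411
per-turn = √(166.504411² + 25.5²) = √(27723.7188 + 650.25) = √28373.9688 = 168.445744
L = 5.75 × 168.445744 = 968.563030
V = π·1² × L = 3.141593 × 968.563030 = 3042.830498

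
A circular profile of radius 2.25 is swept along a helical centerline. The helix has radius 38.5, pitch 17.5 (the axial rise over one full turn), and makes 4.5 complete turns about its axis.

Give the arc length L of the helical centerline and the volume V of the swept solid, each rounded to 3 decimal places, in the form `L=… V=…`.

L=1091.407 V=17358.073

2πR = 2π·38.5 = 241.902634
per-turn = √(241.902634² + 17.5²) = √(58516.8845 + 306.25) = √58823.1345 = 242.534811
L = 4.5 × 242.534811 = 1091.406649
V = π·2.25² × L = 15.904313 × 1091.406649 = 17358.072747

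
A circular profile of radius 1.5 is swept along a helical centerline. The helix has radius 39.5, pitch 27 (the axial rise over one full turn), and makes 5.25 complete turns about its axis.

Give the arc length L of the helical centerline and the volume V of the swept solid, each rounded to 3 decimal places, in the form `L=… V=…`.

2πR = 2π·39.5 = 248.185820
per-turn = √(248.185820² + 27²) = √(61596.2011 + 729) = √62325.2011 = 249.650157
L = 5.25 × 249.650157 = 1310.663326
V = π·1.5² × L = 7.068583 × 1310.663326 = 9264.533122

L=1310.663 V=9264.533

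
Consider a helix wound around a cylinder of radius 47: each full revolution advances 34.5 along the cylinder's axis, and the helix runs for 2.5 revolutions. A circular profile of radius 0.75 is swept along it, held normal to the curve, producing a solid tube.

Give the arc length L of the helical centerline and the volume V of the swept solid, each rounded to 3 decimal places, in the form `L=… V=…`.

L=743.295 V=1313.511

2πR = 2π·47 = 295.309709
per-turn = √(295.309709² + 34.5²) = √(87207.8245 + 1190.25) = √88398.0745 = 297.318137
L = 2.5 × 297.318137 = 743.295342
V = π·0.75² × L = 1.767146 × 743.295342 = 1313.511292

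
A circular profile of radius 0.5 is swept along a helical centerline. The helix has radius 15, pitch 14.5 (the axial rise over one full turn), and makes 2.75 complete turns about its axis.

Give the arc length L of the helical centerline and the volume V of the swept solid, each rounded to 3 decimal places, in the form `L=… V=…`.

2πR = 2π·15 = 94.247780
per-turn = √(94.247780² + 14.5²) = √(8882.6440 + 210.25) = √9092.8940 = 95.356667
L = 2.75 × 95.356667 = 262.230835
V = π·0.5² × L = 0.785398 × 262.230835 = 205.955616

L=262.231 V=205.956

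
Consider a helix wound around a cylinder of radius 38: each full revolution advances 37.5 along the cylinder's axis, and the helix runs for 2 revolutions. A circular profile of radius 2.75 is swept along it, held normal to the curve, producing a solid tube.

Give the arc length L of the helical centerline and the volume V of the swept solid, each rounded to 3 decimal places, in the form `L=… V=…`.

L=483.376 V=11484.189

2πR = 2π·38 = 238.761042
per-turn = √(238.761042² + 37.5²) = √(57006.8350 + 1406.25) = √58413.0850 = 241.687991
L = 2 × 241.687991 = 483.375982
V = π·2.75² × L = 23.758294 × 483.375982 = 11484.188910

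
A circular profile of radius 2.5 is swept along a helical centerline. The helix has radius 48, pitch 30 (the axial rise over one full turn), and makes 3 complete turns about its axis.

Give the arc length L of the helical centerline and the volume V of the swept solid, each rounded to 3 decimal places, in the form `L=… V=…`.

2πR = 2π·48 = 301.592895
per-turn = √(301.592895² + 30²) = √(90958.2742 + 900) = √91858.2742 = 303.081300
L = 3 × 303.081300 = 909.243899
V = π·2.5² × L = 19.634954 × 909.243899 = 17852.962204

L=909.244 V=17852.962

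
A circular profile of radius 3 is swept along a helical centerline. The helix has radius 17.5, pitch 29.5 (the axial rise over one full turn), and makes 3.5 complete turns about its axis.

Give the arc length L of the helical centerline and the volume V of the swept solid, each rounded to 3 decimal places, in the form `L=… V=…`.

L=398.455 V=11266.047

2πR = 2π·17.5 = 109.955743
per-turn = √(109.955743² + 29.5²) = √(12090.2654 + 870.25) = √12960.5154 = 113.844259
L = 3.5 × 113.844259 = 398.454908
V = π·3² × L = 28.274334 × 398.454908 = 11266.047100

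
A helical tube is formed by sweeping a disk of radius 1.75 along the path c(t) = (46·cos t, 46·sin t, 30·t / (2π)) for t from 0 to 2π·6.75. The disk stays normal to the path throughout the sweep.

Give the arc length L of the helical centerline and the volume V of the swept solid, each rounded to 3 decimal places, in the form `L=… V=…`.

L=1961.410 V=18870.979

2πR = 2π·46 = 289.026524
per-turn = √(289.026524² + 30²) = √(83536.3317 + 900) = √84436.3317 = 290.579304
L = 6.75 × 290.579304 = 1961.410299
V = π·1.75² × L = 9.621128 × 1961.410299 = 18870.978569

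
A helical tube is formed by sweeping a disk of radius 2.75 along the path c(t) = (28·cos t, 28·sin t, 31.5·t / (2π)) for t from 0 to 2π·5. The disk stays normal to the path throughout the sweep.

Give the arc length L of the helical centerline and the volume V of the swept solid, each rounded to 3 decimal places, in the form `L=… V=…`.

L=893.635 V=21231.240

2πR = 2π·28 = 175.929189
per-turn = √(175.929189² + 31.5²) = √(30951.0794 + 992.25) = √31943.3294 = 178.726969
L = 5 × 178.726969 = 893.634844
V = π·2.75² × L = 23.758294 × 893.634844 = 21231.239757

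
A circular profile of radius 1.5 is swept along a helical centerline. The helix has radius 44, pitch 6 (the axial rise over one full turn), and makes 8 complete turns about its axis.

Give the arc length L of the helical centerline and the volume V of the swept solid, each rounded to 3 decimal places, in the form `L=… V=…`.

L=2212.202 V=15637.135

2πR = 2π·44 = 276.460154
per-turn = √(276.460154² + 6²) = √(76430.2165 + 36) = √76466.2165 = 276.525255
L = 8 × 276.525255 = 2212.202038
V = π·1.5² × L = 7.068583 × 2212.202038 = 15637.134756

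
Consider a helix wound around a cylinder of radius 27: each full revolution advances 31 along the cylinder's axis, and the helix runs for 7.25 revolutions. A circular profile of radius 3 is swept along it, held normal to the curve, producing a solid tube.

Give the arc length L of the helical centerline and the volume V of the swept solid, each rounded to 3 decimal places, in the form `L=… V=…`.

2πR = 2π·27 = 169.646003
per-turn = √(169.646003² + 31²) = √(28779.7664 + 961) = √29740.7664 = 172.455114
L = 7.25 × 172.455114 = 1250.299578
V = π·3² × L = 28.274334 × 1250.299578 = 35351.387732

L=1250.300 V=35351.388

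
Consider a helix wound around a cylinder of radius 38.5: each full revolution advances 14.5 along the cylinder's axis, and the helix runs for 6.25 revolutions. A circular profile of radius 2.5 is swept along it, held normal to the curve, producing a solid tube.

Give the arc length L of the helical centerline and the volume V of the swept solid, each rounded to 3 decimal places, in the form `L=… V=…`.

2πR = 2π·38.5 = 241.902634
per-turn = √(241.902634² + 14.5²) = √(58516.8845 + 210.25) = √58727.1345 = 242.336820
L = 6.25 × 242.336820 = 1514.605127
V = π·2.5² × L = 19.634954 × 1514.605127 = 29739.202128

L=1514.605 V=29739.202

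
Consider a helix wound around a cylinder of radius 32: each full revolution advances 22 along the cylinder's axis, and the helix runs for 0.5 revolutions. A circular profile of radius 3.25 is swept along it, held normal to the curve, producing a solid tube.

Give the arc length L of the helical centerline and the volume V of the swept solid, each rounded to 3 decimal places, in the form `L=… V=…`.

2πR = 2π·32 = 201.061930
per-turn = √(201.061930² + 22²) = √(40425.8996 + 484) = √40909.8996 = 202.261958
L = 0.5 × 202.261958 = 101.130979
V = π·3.25² × L = 33.183072 × 101.130979 = 3355.836597

L=101.131 V=3355.837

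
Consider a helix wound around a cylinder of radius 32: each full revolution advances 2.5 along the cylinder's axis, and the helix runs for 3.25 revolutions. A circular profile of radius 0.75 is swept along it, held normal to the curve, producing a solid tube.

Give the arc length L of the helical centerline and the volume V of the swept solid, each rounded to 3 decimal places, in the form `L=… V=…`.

2πR = 2π·32 = 201.061930
per-turn = √(201.061930² + 2.5²) = √(40425.8996 + 6.25) = √40432.1496 = 201.077472
L = 3.25 × 201.077472 = 653.501783
V = π·0.75² × L = 1.767146 × 653.501783 = 1154.832975

L=653.502 V=1154.833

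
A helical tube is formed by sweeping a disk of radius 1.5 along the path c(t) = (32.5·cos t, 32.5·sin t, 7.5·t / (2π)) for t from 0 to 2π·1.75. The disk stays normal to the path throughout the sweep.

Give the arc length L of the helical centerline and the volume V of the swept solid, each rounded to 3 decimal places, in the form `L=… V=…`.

2πR = 2π·32.5 = 204.203522
per-turn = √(204.203522² + 7.5²) = √(41699.0786 + 56.25) = √41755.3286 = 204.341206
L = 1.75 × 204.341206 = 357.597111
V = π·1.5² × L = 7.068583 × 357.597111 = 2527.705028

L=357.597 V=2527.705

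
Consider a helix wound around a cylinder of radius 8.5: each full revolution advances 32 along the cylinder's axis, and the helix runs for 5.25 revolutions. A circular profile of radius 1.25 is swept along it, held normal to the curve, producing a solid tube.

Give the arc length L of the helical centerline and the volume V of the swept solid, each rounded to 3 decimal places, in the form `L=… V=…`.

2πR = 2π·8.5 = 53.407075
per-turn = √(53.407075² + 32²) = √(2852.3157 + 1024) = √3876.3157 = 62.260065
L = 5.25 × 62.260065 = 326.865340
V = π·1.25² × L = 4.908739 × 326.865340 = 1604.496487

L=326.865 V=1604.496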